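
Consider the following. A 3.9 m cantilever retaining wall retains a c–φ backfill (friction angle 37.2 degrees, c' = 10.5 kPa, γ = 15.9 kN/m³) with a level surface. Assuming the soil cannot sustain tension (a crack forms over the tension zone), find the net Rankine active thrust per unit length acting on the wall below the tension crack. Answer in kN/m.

3.01 kN/m

K_a = 0.2464; √K_a = 0.4964.
Tension-crack depth z_c = 2c/(γ√K_a) = 2×10.5/(15.9×0.4964) = 2.661 m.
σ_a at base = K_a γ H − 2c√K_a = 0.2464×15.9×3.9 − 2×10.5×0.4964 = 4.856 kPa.
P_a = ½ × 4.856 × (H − z_c) = 0.5×4.856×1.239 = 3.009 kN/m.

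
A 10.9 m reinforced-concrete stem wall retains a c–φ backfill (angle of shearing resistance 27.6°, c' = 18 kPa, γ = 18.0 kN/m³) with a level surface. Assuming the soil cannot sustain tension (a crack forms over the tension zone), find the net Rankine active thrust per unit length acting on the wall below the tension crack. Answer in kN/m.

191 kN/m

K_a = 0.3668; √K_a = 0.6056.
Tension-crack depth z_c = 2c/(γ√K_a) = 2×18/(18.0×0.6056) = 3.302 m.
σ_a at base = K_a γ H − 2c√K_a = 0.3668×18.0×10.9 − 2×18×0.6056 = 50.16 kPa.
P_a = ½ × 50.16 × (H − z_c) = 0.5×50.16×7.598 = 190.5 kN/m.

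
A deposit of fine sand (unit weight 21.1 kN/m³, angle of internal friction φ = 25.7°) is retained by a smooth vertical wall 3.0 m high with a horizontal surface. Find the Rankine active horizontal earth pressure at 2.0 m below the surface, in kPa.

K_a = (1 − sin φ)/(1 + sin φ) = 0.3950.
σ_h = K_a γ z = 0.3950 × 21.1 × 2.0 = 16.67 kPa.

16.7 kPa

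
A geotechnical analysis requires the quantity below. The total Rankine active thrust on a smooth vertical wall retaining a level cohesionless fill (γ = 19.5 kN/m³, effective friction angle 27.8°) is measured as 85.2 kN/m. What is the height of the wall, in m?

4.90 m

K_a = 0.3639. P_a = ½ K_a γ H² ⇒ H = √(2P_a/(K_a γ)).
H = √(2×85.2/(0.3639×19.5)) = 4.900 m.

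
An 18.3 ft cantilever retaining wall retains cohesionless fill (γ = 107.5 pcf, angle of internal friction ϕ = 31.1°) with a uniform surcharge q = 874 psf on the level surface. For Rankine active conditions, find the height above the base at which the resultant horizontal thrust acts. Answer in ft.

7.54 ft

K_a = 0.3188.
Triangular part P₁ = ½K_aγH² = 5738 at H/3 = 6.100 ft; rectangular part P₂ = K_a q H = 5099 at H/2 = 9.150 ft.
ȳ = (P₁·6.100 + P₂·9.150)/(P₁+P₂) = 7.535 ft.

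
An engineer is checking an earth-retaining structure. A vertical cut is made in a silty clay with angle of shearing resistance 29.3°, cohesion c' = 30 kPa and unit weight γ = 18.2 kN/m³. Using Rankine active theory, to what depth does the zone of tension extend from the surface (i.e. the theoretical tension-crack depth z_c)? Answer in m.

5.63 m

K_a = tan²(45° − 29.3°/2) = 0.3428; √K_a = 0.5855.
The active pressure is zero where K_a γ z = 2c√K_a, so z_c = 2c/(γ√K_a) = 2×30/(18.2×0.5855) = 5.630 m.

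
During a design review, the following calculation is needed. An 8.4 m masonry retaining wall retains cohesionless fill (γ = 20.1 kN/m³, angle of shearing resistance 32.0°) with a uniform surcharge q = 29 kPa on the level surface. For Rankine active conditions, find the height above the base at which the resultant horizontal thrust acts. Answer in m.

3.16 m

K_a = 0.3073.
Triangular part P₁ = ½K_aγH² = 217.9 at H/3 = 2.800 m; rectangular part P₂ = K_a q H = 74.85 at H/2 = 4.200 m.
ȳ = (P₁·2.800 + P₂·4.200)/(P₁+P₂) = 3.158 m.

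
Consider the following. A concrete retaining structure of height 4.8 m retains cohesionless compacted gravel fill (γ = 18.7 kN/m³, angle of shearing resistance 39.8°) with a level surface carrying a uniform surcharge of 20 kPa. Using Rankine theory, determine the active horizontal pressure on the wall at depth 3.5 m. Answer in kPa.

18.8 kPa

K_a = (1 − sin φ)/(1 + sin φ) = 0.2194.
σ_v = γz + q = 18.7 × 3.5 + 20 = 85.45 kPa.
σ_h = K_a σ_v = 0.2194 × 85.45 = 18.75 kPa.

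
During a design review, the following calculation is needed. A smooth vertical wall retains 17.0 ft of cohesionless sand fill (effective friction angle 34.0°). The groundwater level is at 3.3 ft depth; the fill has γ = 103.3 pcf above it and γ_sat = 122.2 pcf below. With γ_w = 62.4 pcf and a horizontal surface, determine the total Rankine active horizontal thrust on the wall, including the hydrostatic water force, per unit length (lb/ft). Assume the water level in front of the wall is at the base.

8920 lb/ft

K_a = tan²(45° − φ/2) = 0.2827.
γ' = 122.2 − 62.4 = 59.80 pcf. Depth below WT = 13.7 ft.
σ'_h at WT = K_a γ d_w = 96.37 psf; at base = 96.37 + K_a γ' × 13.7 = 328.0 psf.
P₁ (0–3.3 ft) = ½×96.37×3.3 = 159.0. P₂ (3.3–17.0 ft) = ½(96.37+328.0)×13.7 = 2907.
P_w = ½ γ_w h₂² = 0.5×62.4×13.7² = 5856. Total = 159.0+2907+5856 = 8922 lb/ft.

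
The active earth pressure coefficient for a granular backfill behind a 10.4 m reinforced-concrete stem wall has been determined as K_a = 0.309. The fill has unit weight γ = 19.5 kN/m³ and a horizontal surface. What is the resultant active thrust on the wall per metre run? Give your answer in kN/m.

P = ½ K_a γ H² = 0.5 × 0.309 × 19.5 × 10.4² = 325.9 kN/m.

326 kN/m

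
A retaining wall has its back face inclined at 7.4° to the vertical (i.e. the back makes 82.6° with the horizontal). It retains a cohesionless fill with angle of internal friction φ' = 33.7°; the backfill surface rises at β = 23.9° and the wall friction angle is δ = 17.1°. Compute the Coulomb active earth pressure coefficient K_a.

K_a = sin²(α+φ) / [sin²α · sin(α−δ) · (1 + √{sin(φ+δ)sin(φ−β) / (sin(α−δ)sin(α+β))})²].
With α = 82.6°, φ = 33.7°, δ = 17.1°, β = 23.9°: K_a = 0.4656.

0.466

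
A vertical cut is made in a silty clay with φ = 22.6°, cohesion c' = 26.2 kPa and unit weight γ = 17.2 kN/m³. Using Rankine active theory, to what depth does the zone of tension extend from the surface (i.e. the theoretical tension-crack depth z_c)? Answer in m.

4.57 m

K_a = tan²(45° − 22.6°/2) = 0.4448; √K_a = 0.6669.
The active pressure is zero where K_a γ z = 2c√K_a, so z_c = 2c/(γ√K_a) = 2×26.2/(17.2×0.6669) = 4.568 m.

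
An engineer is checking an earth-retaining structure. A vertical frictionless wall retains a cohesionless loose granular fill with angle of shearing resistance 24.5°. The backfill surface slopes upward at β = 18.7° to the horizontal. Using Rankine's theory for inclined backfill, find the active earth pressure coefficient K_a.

0.535

K_a = cos β · (cos β − √(cos²β − cos²φ)) / (cos β + √(cos²β − cos²φ)).
cos β = 0.9472, cos φ = 0.9100, √(cos²β − cos²φ) = 0.2630.
K_a = 0.9472 × (0.9472 − 0.2630)/(0.9472 + 0.2630) = 0.5355.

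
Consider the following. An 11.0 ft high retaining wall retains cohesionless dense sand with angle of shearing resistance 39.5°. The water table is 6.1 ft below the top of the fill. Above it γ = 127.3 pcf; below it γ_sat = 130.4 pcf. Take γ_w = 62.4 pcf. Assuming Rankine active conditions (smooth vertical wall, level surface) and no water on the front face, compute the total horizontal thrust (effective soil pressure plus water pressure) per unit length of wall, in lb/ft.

K_a = tan²(45° − φ/2) = 0.2224.
γ' = 130.4 − 62.4 = 68.00 pcf. Depth below WT = 4.9 ft.
σ'_h at WT = K_a γ d_w = 172.7 psf; at base = 172.7 + K_a γ' × 4.9 = 246.8 psf.
P₁ (0–6.1 ft) = ½×172.7×6.1 = 526.8. P₂ (6.1–11.0 ft) = ½(172.7+246.8)×4.9 = 1028.
P_w = ½ γ_w h₂² = 0.5×62.4×4.9² = 749.1. Total = 526.8+1028+749.1 = 2304 lb/ft.

2300 lb/ft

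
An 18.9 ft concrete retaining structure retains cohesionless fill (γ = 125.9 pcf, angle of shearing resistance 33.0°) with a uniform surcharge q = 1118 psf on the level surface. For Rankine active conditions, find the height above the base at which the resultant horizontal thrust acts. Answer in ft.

K_a = 0.2948.
Triangular part P₁ = ½K_aγH² = 6629 at H/3 = 6.300 ft; rectangular part P₂ = K_a q H = 6229 at H/2 = 9.450 ft.
ȳ = (P₁·6.300 + P₂·9.450)/(P₁+P₂) = 7.826 ft.

7.83 ft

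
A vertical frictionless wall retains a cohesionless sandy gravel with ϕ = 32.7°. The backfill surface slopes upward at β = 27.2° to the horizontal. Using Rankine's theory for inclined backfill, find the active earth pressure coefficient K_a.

0.454

K_a = cos β · (cos β − √(cos²β − cos²φ)) / (cos β + √(cos²β − cos²φ)).
cos β = 0.8894, cos φ = 0.8415, √(cos²β − cos²φ) = 0.2880.
K_a = 0.8894 × (0.8894 − 0.2880)/(0.8894 + 0.2880) = 0.4544.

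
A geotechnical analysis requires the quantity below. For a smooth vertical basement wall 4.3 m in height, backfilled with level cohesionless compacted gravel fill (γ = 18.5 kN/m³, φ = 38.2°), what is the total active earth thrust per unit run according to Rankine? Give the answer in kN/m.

K_a = tan²(45° − φ/2) = 0.2358.
P_a = ½ K_a γ H² = 0.5 × 0.2358 × 18.5 × 4.3² = 40.33 kN/m.

40.3 kN/m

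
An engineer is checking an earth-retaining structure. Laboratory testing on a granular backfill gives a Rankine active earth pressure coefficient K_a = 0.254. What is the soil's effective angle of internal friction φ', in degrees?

36.5°

K_a = tan²(45° − φ/2) ⇒ 45° − φ/2 = arctan(√0.254) = 26.75°.
φ = 2(45° − 26.75°) = 36.51°.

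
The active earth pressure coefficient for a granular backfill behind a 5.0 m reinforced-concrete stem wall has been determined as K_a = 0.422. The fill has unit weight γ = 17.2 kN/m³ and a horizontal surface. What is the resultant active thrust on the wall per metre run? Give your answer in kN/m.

90.7 kN/m

P = ½ K_a γ H² = 0.5 × 0.422 × 17.2 × 5.0² = 90.73 kN/m.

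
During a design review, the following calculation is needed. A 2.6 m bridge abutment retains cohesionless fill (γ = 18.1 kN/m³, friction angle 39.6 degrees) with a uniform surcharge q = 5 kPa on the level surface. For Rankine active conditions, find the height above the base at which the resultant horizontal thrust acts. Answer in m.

0.943 m

K_a = 0.2214.
Triangular part P₁ = ½K_aγH² = 13.55 at H/3 = 0.8667 m; rectangular part P₂ = K_a q H = 2.879 at H/2 = 1.300 m.
ȳ = (P₁·0.8667 + P₂·1.300)/(P₁+P₂) = 0.9426 m.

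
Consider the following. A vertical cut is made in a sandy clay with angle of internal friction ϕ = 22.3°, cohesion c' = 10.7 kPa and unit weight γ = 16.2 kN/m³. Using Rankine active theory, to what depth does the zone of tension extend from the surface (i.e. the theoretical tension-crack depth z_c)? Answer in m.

K_a = tan²(45° − 22.3°/2) = 0.4498; √K_a = 0.6707.
The active pressure is zero where K_a γ z = 2c√K_a, so z_c = 2c/(γ√K_a) = 2×10.7/(16.2×0.6707) = 1.970 m.

1.97 m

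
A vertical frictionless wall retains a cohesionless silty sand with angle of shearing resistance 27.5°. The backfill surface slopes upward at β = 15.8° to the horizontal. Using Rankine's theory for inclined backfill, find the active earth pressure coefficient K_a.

0.425

K_a = cos β · (cos β − √(cos²β − cos²φ)) / (cos β + √(cos²β − cos²φ)).
cos β = 0.9622, cos φ = 0.8870, √(cos²β − cos²φ) = 0.3729.
K_a = 0.9622 × (0.9622 − 0.3729)/(0.9622 + 0.3729) = 0.4247.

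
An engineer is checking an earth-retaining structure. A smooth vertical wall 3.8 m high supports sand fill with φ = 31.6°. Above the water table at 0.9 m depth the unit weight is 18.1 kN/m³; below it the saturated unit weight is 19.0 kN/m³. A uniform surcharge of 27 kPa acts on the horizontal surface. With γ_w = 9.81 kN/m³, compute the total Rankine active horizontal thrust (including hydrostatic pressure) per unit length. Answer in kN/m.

102 kN/m

K_a = tan²(45° − φ/2) = 0.3123.
γ' = 19.0 − 9.81 = 9.190 kN/m³. h₂ = H − d_w = 2.9 m.
σ'_h: at surface K_a·q = 8.433; at WT K_a(q+γd_w) = 13.52; at base K_a(q+γd_w+γ'h₂) = 21.85 kPa.
P₁ = ½(8.433+13.52)×0.9 = 9.880; P₂ = ½(13.52+21.85)×2.9 = 51.28; P_w = ½γ_w h₂² = 41.25.
Total = 9.880+51.28+41.25 = 102.4 kN/m.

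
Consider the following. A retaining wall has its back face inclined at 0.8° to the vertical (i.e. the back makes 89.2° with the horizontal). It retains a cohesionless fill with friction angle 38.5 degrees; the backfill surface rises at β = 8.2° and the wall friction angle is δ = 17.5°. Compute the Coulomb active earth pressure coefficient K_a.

0.237

K_a = sin²(α+φ) / [sin²α · sin(α−δ) · (1 + √{sin(φ+δ)sin(φ−β) / (sin(α−δ)sin(α+β))})²].
With α = 89.2°, φ = 38.5°, δ = 17.5°, β = 8.2°: K_a = 0.2375.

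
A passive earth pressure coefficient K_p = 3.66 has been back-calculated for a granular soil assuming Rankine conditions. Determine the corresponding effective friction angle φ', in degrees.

K_p = (1+sin φ)/(1−sin φ) ⇒ sin φ = (K_p − 1)/(K_p + 1) = 0.5708.
φ = arcsin(0.5708) = 34.81°.

34.8°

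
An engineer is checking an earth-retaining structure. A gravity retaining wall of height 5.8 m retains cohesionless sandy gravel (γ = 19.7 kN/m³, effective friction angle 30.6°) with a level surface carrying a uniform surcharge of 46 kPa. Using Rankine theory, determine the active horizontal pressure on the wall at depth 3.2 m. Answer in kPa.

K_a = (1 − sin φ)/(1 + sin φ) = 0.3253.
σ_v = γz + q = 19.7 × 3.2 + 46 = 109.0 kPa.
σ_h = K_a σ_v = 0.3253 × 109.0 = 35.48 kPa.

35.5 kPa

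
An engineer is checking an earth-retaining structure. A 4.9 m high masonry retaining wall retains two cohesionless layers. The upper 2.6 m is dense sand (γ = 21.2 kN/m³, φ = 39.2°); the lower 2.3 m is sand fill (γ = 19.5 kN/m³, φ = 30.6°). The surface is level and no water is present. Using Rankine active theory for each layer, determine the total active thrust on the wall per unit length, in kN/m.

K_a1 = tan²(45°−39.2°/2) = 0.2255; K_a2 = tan²(45°−30.6°/2) = 0.3253.
Layer 1: σ at base = K_a1 γ₁ h₁ = 12.43 kPa; P₁ = ½×12.43×2.6 = 16.16.
Layer 2: σ_v at top = γ₁h₁ = 55.12; σ_h top = K_a2×55.12 = 17.93; σ_h base = K_a2×(55.12+19.5×2.3) = 32.52.
P₂ = ½(17.93+32.52)×2.3 = 58.03. Total P_a = 16.16+58.03 = 74.18 kN/m.

74.2 kN/m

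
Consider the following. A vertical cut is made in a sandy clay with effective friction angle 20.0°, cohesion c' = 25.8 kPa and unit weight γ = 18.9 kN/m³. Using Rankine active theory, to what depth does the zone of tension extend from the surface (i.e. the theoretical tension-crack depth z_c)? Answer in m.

K_a = tan²(45° − 20.0°/2) = 0.4903; √K_a = 0.7002.
The active pressure is zero where K_a γ z = 2c√K_a, so z_c = 2c/(γ√K_a) = 2×25.8/(18.9×0.7002) = 3.899 m.

3.90 m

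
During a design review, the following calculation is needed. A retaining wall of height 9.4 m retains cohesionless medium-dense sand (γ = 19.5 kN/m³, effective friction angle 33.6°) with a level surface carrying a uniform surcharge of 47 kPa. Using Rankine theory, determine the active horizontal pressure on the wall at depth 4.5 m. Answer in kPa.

38.7 kPa

K_a = (1 − sin φ)/(1 + sin φ) = 0.2875.
σ_v = γz + q = 19.5 × 4.5 + 47 = 134.8 kPa.
σ_h = K_a σ_v = 0.2875 × 134.8 = 38.74 kPa.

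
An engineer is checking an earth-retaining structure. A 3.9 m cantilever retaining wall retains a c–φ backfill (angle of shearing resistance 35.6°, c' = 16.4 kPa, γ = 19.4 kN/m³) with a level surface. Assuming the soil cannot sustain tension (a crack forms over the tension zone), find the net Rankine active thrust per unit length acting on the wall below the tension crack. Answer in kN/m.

K_a = 0.2641; √K_a = 0.5139.
Tension-crack depth z_c = 2c/(γ√K_a) = 2×16.4/(19.4×0.5139) = 3.290 m.
σ_a at base = K_a γ H − 2c√K_a = 0.2641×19.4×3.9 − 2×16.4×0.5139 = 3.127 kPa.
P_a = ½ × 3.127 × (H − z_c) = 0.5×3.127×0.6102 = 0.9540 kN/m.

0.954 kN/m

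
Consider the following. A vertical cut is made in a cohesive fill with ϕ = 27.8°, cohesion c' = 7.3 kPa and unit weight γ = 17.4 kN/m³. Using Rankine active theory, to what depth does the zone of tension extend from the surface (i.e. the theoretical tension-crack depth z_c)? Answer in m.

1.39 m

K_a = tan²(45° − 27.8°/2) = 0.3639; √K_a = 0.6032.
The active pressure is zero where K_a γ z = 2c√K_a, so z_c = 2c/(γ√K_a) = 2×7.3/(17.4×0.6032) = 1.391 m.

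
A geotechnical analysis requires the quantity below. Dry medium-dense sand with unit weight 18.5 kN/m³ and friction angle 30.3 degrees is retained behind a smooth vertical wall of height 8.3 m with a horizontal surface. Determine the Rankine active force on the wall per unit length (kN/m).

K_a = tan²(45° − φ/2) = 0.3293.
P_a = ½ K_a γ H² = 0.5 × 0.3293 × 18.5 × 8.3² = 209.9 kN/m.

210 kN/m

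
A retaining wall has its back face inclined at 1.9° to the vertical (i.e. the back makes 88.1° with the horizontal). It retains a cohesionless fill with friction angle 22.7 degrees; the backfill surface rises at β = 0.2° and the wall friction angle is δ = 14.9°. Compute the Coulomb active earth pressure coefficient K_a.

K_a = sin²(α+φ) / [sin²α · sin(α−δ) · (1 + √{sin(φ+δ)sin(φ−β) / (sin(α−δ)sin(α+β))})²].
With α = 88.1°, φ = 22.7°, δ = 14.9°, β = 0.2°: K_a = 0.4094.

0.409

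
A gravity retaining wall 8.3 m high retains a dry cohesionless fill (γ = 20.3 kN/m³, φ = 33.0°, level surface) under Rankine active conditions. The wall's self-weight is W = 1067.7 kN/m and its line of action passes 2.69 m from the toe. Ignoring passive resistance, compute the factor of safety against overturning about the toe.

K_a = tan²(45° − 33.0°/2) = 0.2948.
P_a = ½K_aγH² = 0.5×0.2948×20.3×8.3² = 206.1 kN/m, acting at H/3 = 2.767 m above the base.
Overturning moment M_o = P_a × H/3 = 206.1 × 2.767 = 570.3.
Resisting moment M_r = W × 2.69 = 1067.7 × 2.69 = 2872.
FS_overturning = M_r/M_o = 2872/570.3 = 5.036.

5.04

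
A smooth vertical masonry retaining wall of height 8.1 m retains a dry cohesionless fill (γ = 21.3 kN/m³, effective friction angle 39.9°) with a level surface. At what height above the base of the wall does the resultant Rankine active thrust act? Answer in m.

2.70 m

K_a = 0.2184.
The pressure distribution is triangular, so the resultant acts at H/3 above the base = 8.1/3 = 2.700 m.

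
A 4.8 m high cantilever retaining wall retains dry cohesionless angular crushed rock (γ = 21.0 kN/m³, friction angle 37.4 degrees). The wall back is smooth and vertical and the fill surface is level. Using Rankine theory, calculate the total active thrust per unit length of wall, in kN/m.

K_a = tan²(45° − φ/2) = 0.2443.
P_a = ½ K_a γ H² = 0.5 × 0.2443 × 21.0 × 4.8² = 59.09 kN/m.

59.1 kN/m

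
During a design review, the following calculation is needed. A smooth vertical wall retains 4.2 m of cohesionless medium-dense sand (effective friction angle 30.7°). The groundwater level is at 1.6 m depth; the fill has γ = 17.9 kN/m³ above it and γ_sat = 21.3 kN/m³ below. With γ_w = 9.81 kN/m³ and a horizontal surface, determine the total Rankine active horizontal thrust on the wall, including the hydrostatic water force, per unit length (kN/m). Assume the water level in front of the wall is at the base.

K_a = tan²(45° − φ/2) = 0.3240.
γ' = 21.3 − 9.81 = 11.49 kN/m³. Depth below WT = 2.6 m.
σ'_h at WT = K_a γ d_w = 9.280 kPa; at base = 9.280 + K_a γ' × 2.6 = 18.96 kPa.
P₁ (0–1.6 m) = ½×9.280×1.6 = 7.424. P₂ (1.6–4.2 m) = ½(9.280+18.96)×2.6 = 36.71.
P_w = ½ γ_w h₂² = 0.5×9.81×2.6² = 33.16. Total = 7.424+36.71+33.16 = 77.29 kN/m.

77.3 kN/m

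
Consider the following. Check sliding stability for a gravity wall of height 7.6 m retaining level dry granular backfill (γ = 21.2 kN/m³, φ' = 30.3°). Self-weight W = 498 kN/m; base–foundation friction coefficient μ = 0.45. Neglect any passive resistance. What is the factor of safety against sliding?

K_a = tan²(45° − 30.3°/2) = 0.3293.
P_a = ½K_aγH² = 0.5×0.3293×21.2×7.6² = 201.6 kN/m, acting at H/3 = 2.533 m above the base.
FS_sliding = μW / P_a = 0.45×498 / 201.6 = 1.111.

1.11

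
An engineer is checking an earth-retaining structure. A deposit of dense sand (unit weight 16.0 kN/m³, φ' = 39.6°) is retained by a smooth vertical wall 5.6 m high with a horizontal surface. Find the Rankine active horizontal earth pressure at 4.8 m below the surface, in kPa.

K_a = (1 − sin φ)/(1 + sin φ) = 0.2214.
σ_h = K_a γ z = 0.2214 × 16.0 × 4.8 = 17.01 kPa.

17.0 kPa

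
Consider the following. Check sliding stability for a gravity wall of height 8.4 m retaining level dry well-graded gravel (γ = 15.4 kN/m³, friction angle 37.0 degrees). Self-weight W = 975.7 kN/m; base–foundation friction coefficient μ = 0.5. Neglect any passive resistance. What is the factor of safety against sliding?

3.61

K_a = tan²(45° − 37.0°/2) = 0.2486.
P_a = ½K_aγH² = 0.5×0.2486×15.4×8.4² = 135.1 kN/m, acting at H/3 = 2.800 m above the base.
FS_sliding = μW / P_a = 0.5×975.7 / 135.1 = 3.612.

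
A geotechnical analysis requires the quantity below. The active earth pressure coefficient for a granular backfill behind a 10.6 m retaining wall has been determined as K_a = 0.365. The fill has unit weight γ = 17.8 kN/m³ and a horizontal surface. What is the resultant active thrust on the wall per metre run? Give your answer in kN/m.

365 kN/m

P = ½ K_a γ H² = 0.5 × 0.365 × 17.8 × 10.6² = 365.0 kN/m.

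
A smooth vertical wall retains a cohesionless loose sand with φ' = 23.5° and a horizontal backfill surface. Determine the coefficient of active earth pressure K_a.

K_a = tan²(45° − φ/2) = tan²(33.25°) = 0.4298.

0.430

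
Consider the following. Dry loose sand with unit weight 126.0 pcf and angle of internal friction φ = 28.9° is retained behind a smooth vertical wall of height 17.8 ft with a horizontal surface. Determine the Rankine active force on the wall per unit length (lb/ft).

K_a = tan²(45° − φ/2) = 0.3484.
P_a = ½ K_a γ H² = 0.5 × 0.3484 × 126.0 × 17.8² = 6954 lb/ft.

6950 lb/ft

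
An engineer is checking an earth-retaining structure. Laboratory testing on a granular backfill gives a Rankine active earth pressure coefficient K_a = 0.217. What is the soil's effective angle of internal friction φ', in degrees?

40.0°

K_a = tan²(45° − φ/2) ⇒ 45° − φ/2 = arctan(√0.217) = 24.98°.
φ = 2(45° − 24.98°) = 40.04°.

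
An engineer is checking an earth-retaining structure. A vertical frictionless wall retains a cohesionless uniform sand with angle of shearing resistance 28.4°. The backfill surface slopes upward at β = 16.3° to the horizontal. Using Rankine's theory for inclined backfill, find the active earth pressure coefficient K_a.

K_a = cos β · (cos β − √(cos²β − cos²φ)) / (cos β + √(cos²β − cos²φ)).
cos β = 0.9598, cos φ = 0.8796, √(cos²β − cos²φ) = 0.3840.
K_a = 0.9598 × (0.9598 − 0.3840)/(0.9598 + 0.3840) = 0.4113.

0.411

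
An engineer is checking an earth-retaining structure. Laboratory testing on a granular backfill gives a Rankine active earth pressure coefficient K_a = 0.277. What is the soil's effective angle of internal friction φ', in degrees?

34.5°

K_a = tan²(45° − φ/2) ⇒ 45° − φ/2 = arctan(√0.277) = 27.76°.
φ = 2(45° − 27.76°) = 34.48°.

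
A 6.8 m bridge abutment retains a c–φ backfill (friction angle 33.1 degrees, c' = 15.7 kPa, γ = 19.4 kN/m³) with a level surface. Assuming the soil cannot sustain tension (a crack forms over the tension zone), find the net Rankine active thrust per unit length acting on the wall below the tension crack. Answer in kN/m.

41.4 kN/m

K_a = 0.2936; √K_a = 0.5418.
Tension-crack depth z_c = 2c/(γ√K_a) = 2×15.7/(19.4×0.5418) = 2.987 m.
σ_a at base = K_a γ H − 2c√K_a = 0.2936×19.4×6.8 − 2×15.7×0.5418 = 21.72 kPa.
P_a = ½ × 21.72 × (H − z_c) = 0.5×21.72×3.813 = 41.40 kN/m.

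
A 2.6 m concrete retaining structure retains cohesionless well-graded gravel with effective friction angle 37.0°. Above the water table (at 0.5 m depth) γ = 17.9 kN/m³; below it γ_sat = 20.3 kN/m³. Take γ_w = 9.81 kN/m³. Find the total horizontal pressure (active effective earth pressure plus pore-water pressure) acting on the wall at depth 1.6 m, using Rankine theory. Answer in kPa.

K_a = (1 − sin φ)/(1 + sin φ) = 0.2486.
γ' = 20.3 − 9.81 = 10.49 kN/m³.
Effective vertical stress at 1.6 m: σ'_v = 17.9×0.5 + 10.49×1.10 = 20.49 kPa.
σ'_h = K_a σ'_v = 0.2486 × 20.49 = 5.093 kPa; u = γ_w × 1.10 = 10.79 kPa.
Total σ_h = 5.093 + 10.79 = 15.88 kPa.

15.9 kPa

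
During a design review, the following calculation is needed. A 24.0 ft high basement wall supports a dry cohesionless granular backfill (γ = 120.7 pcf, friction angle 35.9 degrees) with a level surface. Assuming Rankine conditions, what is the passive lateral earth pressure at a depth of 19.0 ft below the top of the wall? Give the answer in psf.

8800 psf

K_p = (1 + sin φ)/(1 − sin φ) = 3.835.
σ_h = K_p γ z = 3.835 × 120.7 × 19.0 = 8795 psf.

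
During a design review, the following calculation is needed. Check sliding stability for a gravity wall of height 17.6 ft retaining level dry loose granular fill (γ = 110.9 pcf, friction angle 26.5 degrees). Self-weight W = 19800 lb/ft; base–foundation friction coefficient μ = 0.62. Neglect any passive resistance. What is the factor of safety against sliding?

K_a = tan²(45° − 26.5°/2) = 0.3829.
P_a = ½K_aγH² = 0.5×0.3829×110.9×17.6² = 6577 lb/ft, acting at H/3 = 5.867 ft above the base.
FS_sliding = μW / P_a = 0.62×19800 / 6577 = 1.866.

1.87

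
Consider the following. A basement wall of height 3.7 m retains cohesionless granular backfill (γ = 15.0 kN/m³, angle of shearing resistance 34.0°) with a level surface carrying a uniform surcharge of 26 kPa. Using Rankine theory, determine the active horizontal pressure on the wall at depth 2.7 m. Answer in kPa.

K_a = (1 − sin φ)/(1 + sin φ) = 0.2827.
σ_v = γz + q = 15.0 × 2.7 + 26 = 66.50 kPa.
σ_h = K_a σ_v = 0.2827 × 66.50 = 18.80 kPa.

18.8 kPa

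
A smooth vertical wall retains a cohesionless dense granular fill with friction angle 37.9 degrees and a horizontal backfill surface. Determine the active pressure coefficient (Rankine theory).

K_a = tan²(45° − φ/2) = tan²(26.05°) = 0.2389.

0.239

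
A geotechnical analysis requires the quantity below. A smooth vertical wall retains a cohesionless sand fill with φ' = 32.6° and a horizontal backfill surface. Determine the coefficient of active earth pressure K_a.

K_a = tan²(45° − φ/2) = tan²(28.70°) = 0.2997.

0.300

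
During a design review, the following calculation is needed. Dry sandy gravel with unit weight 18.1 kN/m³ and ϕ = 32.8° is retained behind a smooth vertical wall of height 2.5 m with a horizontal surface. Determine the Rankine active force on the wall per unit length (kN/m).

K_a = tan²(45° − φ/2) = 0.2973.
P_a = ½ K_a γ H² = 0.5 × 0.2973 × 18.1 × 2.5² = 16.81 kN/m.

16.8 kN/m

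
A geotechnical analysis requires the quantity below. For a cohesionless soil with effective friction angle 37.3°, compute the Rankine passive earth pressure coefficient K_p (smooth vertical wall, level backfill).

4.08

K_p = (1 + sin φ)/(1 − sin φ) = tan²(45° + 37.3°/2) = 4.076.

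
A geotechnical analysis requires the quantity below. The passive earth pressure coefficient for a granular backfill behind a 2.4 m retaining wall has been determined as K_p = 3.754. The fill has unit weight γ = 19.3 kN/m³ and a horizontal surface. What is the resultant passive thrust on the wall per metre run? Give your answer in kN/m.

209 kN/m

P = ½ K_p γ H² = 0.5 × 3.754 × 19.3 × 2.4² = 208.7 kN/m.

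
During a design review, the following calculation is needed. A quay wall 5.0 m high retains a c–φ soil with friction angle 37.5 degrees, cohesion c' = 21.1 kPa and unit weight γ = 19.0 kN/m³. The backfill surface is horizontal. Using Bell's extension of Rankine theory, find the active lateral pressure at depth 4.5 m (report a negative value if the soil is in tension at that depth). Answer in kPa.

-0.0178 kPa

K_a = (1 − sin φ)/(1 + sin φ) = 0.2432.
σ_a = K_a γ z − 2c√K_a = 0.2432×19.0×4.5 − 2×21.1×0.4931 = -0.01779 kPa.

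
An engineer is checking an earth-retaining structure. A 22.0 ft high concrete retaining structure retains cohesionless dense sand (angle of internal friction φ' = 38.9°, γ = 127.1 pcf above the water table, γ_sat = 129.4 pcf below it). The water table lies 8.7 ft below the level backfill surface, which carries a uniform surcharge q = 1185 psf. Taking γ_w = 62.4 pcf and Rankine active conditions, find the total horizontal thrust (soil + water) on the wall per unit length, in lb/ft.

K_a = tan²(45° − φ/2) = 0.2285.
γ' = 129.4 − 62.4 = 67.00 pcf. h₂ = H − d_w = 13.3 ft.
σ'_h: at surface K_a·q = 270.8; at WT K_a(q+γd_w) = 523.5; at base K_a(q+γd_w+γ'h₂) = 727.1 psf.
P₁ = ½(270.8+523.5)×8.7 = 3455; P₂ = ½(523.5+727.1)×13.3 = 8317; P_w = ½γ_w h₂² = 5519.
Total = 3455+8317+5519 = 17290 lb/ft.

17300 lb/ft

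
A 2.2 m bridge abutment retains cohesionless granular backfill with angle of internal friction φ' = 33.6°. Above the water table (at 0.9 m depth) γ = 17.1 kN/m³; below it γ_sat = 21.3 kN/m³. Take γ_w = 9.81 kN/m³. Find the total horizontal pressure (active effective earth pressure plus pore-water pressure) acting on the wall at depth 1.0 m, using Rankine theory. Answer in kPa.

K_a = (1 − sin φ)/(1 + sin φ) = 0.2875.
γ' = 21.3 − 9.81 = 11.49 kN/m³.
Effective vertical stress at 1.0 m: σ'_v = 17.1×0.9 + 11.49×0.100 = 16.54 kPa.
σ'_h = K_a σ'_v = 0.2875 × 16.54 = 4.755 kPa; u = γ_w × 0.100 = 0.9810 kPa.
Total σ_h = 4.755 + 0.9810 = 5.736 kPa.

5.74 kPa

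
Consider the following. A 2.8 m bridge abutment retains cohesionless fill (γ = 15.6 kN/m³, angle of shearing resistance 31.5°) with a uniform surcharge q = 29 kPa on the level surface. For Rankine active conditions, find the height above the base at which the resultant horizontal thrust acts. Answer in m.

K_a = 0.3136.
Triangular part P₁ = ½K_aγH² = 19.18 at H/3 = 0.9333 m; rectangular part P₂ = K_a q H = 25.47 at H/2 = 1.400 m.
ȳ = (P₁·0.9333 + P₂·1.400)/(P₁+P₂) = 1.200 m.

1.20 m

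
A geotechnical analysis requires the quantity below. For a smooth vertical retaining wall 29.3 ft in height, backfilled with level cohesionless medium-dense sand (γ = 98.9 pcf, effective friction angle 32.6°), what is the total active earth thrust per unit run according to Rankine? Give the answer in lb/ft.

K_a = tan²(45° − φ/2) = 0.2997.
P_a = ½ K_a γ H² = 0.5 × 0.2997 × 98.9 × 29.3² = 12720 lb/ft.

12700 lb/ft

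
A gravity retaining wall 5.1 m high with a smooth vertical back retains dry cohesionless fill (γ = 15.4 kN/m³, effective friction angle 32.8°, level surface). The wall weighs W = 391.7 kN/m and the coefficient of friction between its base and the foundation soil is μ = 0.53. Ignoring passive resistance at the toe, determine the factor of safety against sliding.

K_a = tan²(45° − 32.8°/2) = 0.2973.
P_a = ½K_aγH² = 0.5×0.2973×15.4×5.1² = 59.53 kN/m, acting at H/3 = 1.700 m above the base.
FS_sliding = μW / P_a = 0.53×391.7 / 59.53 = 3.487.

3.49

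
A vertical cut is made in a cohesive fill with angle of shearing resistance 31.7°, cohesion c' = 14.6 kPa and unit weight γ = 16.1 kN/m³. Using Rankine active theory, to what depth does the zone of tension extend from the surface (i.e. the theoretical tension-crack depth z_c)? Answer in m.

K_a = tan²(45° − 31.7°/2) = 0.3111; √K_a = 0.5577.
The active pressure is zero where K_a γ z = 2c√K_a, so z_c = 2c/(γ√K_a) = 2×14.6/(16.1×0.5577) = 3.252 m.

3.25 m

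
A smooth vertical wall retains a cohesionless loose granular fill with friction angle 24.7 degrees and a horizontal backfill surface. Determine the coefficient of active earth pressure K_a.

K_a = (1 − sin φ)/(1 + sin φ) = (1 − sin 24.7°)/(1 + sin 24.7°) = 0.4106.

0.411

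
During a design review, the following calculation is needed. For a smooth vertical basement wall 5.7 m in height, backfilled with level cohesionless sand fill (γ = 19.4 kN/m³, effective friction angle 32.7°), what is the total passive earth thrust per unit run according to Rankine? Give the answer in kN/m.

K_p = tan²(45° + φ/2) = 3.350.
P_p = ½ K_p γ H² = 0.5 × 3.350 × 19.4 × 5.7² = 1056 kN/m.

1060 kN/m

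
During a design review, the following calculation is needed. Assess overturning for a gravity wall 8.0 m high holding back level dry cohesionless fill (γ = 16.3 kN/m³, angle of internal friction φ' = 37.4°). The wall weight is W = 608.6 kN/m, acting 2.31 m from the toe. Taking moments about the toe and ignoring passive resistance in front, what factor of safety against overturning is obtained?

K_a = tan²(45° − 37.4°/2) = 0.2443.
P_a = ½K_aγH² = 0.5×0.2443×16.3×8.0² = 127.4 kN/m, acting at H/3 = 2.667 m above the base.
Overturning moment M_o = P_a × H/3 = 127.4 × 2.667 = 339.8.
Resisting moment M_r = W × 2.31 = 608.6 × 2.31 = 1406.
FS_overturning = M_r/M_o = 1406/339.8 = 4.138.

4.14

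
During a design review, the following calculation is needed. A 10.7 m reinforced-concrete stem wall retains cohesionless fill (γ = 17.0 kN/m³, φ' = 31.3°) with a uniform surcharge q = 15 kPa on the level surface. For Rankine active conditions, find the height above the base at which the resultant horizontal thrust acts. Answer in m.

3.82 m

K_a = 0.3162.
Triangular part P₁ = ½K_aγH² = 307.7 at H/3 = 3.567 m; rectangular part P₂ = K_a q H = 50.75 at H/2 = 5.350 m.
ȳ = (P₁·3.567 + P₂·5.350)/(P₁+P₂) = 3.819 m.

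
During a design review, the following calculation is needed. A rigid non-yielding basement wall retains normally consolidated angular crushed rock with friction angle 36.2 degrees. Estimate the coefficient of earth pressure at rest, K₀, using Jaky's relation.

0.409

K₀ = 1 − sin φ' = 1 − sin 36.2° = 0.4094.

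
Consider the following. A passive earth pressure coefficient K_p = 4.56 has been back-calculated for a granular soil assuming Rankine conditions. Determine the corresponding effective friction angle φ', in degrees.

39.8°

K_p = (1+sin φ)/(1−sin φ) ⇒ sin φ = (K_p − 1)/(K_p + 1) = 0.6403.
φ = arcsin(0.6403) = 39.81°.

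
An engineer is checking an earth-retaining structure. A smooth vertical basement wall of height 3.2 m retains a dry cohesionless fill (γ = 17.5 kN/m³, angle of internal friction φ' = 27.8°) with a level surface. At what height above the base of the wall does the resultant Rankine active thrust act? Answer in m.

1.07 m

K_a = 0.3639.
The pressure distribution is triangular, so the resultant acts at H/3 above the base = 3.2/3 = 1.067 m.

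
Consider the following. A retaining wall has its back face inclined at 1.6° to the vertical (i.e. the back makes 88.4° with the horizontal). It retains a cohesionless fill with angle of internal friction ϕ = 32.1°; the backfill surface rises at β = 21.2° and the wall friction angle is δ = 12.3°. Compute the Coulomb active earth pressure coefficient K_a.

0.402

K_a = sin²(α+φ) / [sin²α · sin(α−δ) · (1 + √{sin(φ+δ)sin(φ−β) / (sin(α−δ)sin(α+β))})²].
With α = 88.4°, φ = 32.1°, δ = 12.3°, β = 21.2°: K_a = 0.4017.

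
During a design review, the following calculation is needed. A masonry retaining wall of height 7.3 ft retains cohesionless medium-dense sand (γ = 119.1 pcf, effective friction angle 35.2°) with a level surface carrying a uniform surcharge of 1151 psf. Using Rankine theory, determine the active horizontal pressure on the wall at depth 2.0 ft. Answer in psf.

K_a = (1 − sin φ)/(1 + sin φ) = 0.2687.
σ_v = γz + q = 119.1 × 2.0 + 1151 = 1389 psf.
σ_h = K_a σ_v = 0.2687 × 1389 = 373.3 psf.

373 psf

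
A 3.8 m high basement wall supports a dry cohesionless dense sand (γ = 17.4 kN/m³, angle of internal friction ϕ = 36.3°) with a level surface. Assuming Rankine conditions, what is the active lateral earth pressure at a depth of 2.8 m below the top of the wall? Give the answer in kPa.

12.5 kPa

K_a = (1 − sin φ)/(1 + sin φ) = 0.2563.
σ_h = K_a γ z = 0.2563 × 17.4 × 2.8 = 12.49 kPa.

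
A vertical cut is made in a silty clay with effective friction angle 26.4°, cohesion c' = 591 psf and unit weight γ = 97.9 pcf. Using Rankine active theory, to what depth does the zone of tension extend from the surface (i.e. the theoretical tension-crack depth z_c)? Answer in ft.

19.5 ft

K_a = tan²(45° − 26.4°/2) = 0.3844; √K_a = 0.6200.
The active pressure is zero where K_a γ z = 2c√K_a, so z_c = 2c/(γ√K_a) = 2×591/(97.9×0.6200) = 19.47 ft.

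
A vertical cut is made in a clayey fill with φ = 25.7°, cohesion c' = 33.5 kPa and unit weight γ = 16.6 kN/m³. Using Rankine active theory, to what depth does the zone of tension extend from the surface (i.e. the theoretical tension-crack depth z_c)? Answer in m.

K_a = tan²(45° − 25.7°/2) = 0.3950; √K_a = 0.6285.
The active pressure is zero where K_a γ z = 2c√K_a, so z_c = 2c/(γ√K_a) = 2×33.5/(16.6×0.6285) = 6.422 m.

6.42 m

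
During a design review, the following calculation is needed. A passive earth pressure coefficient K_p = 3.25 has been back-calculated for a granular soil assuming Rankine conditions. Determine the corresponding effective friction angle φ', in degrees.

32.0°

K_p = (1+sin φ)/(1−sin φ) ⇒ sin φ = (K_p − 1)/(K_p + 1) = 0.5294.
φ = arcsin(0.5294) = 31.97°.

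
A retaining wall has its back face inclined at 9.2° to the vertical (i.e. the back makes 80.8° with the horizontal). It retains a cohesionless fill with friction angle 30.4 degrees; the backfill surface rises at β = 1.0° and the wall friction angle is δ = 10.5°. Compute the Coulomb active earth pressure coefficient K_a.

K_a = sin²(α+φ) / [sin²α · sin(α−δ) · (1 + √{sin(φ+δ)sin(φ−β) / (sin(α−δ)sin(α+β))})²].
With α = 80.8°, φ = 30.4°, δ = 10.5°, β = 1.0°: K_a = 0.3761.

0.376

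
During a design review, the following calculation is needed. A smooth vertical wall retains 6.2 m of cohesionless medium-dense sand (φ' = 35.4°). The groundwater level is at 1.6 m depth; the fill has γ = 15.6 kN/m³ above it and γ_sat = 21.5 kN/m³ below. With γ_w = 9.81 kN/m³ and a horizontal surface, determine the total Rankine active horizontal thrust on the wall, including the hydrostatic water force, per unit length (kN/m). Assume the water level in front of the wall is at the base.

K_a = tan²(45° − φ/2) = 0.2664.
γ' = 21.5 − 9.81 = 11.69 kN/m³. Depth below WT = 4.6 m.
σ'_h at WT = K_a γ d_w = 6.649 kPa; at base = 6.649 + K_a γ' × 4.6 = 20.97 kPa.
P₁ (0–1.6 m) = ½×6.649×1.6 = 5.319. P₂ (1.6–6.2 m) = ½(6.649+20.97)×4.6 = 63.54.
P_w = ½ γ_w h₂² = 0.5×9.81×4.6² = 103.8. Total = 5.319+63.54+103.8 = 172.6 kN/m.

173 kN/m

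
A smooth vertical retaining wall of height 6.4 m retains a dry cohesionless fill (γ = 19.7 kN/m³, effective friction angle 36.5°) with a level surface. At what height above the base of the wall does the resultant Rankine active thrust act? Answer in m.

K_a = 0.2541.
The pressure distribution is triangular, so the resultant acts at H/3 above the base = 6.4/3 = 2.133 m.

2.13 m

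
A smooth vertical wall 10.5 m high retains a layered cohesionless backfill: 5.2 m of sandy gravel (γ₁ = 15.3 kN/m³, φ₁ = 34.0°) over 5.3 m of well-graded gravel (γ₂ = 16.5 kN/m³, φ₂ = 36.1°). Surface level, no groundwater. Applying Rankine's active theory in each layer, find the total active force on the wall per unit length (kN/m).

227 kN/m

K_a1 = tan²(45°−34.0°/2) = 0.2827; K_a2 = tan²(45°−36.1°/2) = 0.2585.
Layer 1: σ at base = K_a1 γ₁ h₁ = 22.49 kPa; P₁ = ½×22.49×5.2 = 58.48.
Layer 2: σ_v at top = γ₁h₁ = 79.56; σ_h top = K_a2×79.56 = 20.57; σ_h base = K_a2×(79.56+16.5×5.3) = 43.17.
P₂ = ½(20.57+43.17)×5.3 = 168.9. Total P_a = 58.48+168.9 = 227.4 kN/m.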